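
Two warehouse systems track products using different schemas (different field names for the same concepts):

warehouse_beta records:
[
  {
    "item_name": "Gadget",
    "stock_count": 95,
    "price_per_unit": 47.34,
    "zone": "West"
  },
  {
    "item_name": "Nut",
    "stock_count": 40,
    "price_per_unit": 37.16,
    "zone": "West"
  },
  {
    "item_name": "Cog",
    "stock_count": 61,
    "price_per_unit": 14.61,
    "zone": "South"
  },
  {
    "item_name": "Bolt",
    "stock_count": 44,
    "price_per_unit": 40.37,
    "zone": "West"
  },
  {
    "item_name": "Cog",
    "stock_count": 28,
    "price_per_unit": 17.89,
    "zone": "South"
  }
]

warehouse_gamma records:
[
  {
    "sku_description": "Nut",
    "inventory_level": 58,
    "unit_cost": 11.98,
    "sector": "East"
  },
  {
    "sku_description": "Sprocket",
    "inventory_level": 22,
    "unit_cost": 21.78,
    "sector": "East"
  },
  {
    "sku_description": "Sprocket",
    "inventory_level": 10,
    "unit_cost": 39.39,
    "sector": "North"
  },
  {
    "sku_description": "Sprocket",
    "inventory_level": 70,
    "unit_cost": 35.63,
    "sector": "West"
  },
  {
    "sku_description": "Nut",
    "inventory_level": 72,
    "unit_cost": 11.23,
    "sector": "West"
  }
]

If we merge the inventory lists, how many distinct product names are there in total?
5

Schema mapping: "item_name" (warehouse_beta) = "sku_description" (warehouse_gamma) = product name

Products in warehouse_beta: ['Bolt', 'Cog', 'Gadget', 'Nut']
Products in warehouse_gamma: ['Nut', 'Sprocket']

Union (unique products): ['Bolt', 'Cog', 'Gadget', 'Nut', 'Sprocket']
Count: 5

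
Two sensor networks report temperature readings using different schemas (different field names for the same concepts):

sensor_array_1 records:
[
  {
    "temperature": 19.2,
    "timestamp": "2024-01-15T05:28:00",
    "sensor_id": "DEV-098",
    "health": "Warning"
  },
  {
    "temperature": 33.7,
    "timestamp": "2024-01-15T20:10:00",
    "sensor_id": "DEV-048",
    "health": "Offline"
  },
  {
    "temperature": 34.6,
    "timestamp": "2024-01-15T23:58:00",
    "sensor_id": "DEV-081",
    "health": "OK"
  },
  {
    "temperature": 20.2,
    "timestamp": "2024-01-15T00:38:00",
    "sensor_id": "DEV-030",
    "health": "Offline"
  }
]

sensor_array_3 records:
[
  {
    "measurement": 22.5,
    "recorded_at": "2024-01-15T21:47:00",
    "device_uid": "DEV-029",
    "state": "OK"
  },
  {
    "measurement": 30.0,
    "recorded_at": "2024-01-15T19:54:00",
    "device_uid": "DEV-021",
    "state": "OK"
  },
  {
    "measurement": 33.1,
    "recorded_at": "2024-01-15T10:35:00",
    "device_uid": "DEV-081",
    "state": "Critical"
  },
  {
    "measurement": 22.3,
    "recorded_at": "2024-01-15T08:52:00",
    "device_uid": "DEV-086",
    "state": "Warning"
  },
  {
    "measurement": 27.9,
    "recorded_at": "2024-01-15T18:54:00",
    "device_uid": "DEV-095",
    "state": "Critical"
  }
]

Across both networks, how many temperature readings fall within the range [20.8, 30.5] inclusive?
4

Schema mapping: "temperature" (sensor_array_1) = "measurement" (sensor_array_3) = temperature

Readings in [20.8, 30.5] from sensor_array_1: 0
Readings in [20.8, 30.5] from sensor_array_3: 4

Total count: 0 + 4 = 4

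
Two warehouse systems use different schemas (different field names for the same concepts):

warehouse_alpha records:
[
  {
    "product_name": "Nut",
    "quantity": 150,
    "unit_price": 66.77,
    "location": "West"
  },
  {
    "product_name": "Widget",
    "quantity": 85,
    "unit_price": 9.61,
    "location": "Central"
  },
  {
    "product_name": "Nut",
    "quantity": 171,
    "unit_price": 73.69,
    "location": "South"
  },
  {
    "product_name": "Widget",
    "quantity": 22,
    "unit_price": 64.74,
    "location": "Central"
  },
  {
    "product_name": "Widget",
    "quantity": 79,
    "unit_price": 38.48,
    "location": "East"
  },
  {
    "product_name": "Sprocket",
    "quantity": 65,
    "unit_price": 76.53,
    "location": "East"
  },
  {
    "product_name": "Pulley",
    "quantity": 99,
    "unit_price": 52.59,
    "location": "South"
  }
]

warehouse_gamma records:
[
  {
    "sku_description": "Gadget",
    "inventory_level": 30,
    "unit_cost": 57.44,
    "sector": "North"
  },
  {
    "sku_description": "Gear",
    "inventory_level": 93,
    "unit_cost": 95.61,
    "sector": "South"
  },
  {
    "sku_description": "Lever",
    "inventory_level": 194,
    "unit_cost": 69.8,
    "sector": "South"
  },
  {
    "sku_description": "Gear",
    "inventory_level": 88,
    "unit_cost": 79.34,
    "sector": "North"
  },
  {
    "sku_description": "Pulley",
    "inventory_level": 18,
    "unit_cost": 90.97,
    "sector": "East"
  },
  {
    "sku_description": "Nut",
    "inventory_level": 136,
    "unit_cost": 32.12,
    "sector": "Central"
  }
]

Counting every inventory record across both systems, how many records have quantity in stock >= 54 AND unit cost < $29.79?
1

Schema mappings:
- "quantity" (warehouse_alpha) = "inventory_level" (warehouse_gamma) = quantity
- "unit_price" (warehouse_alpha) = "unit_cost" (warehouse_gamma) = unit cost

Records meeting both conditions in warehouse_alpha: 1
Records meeting both conditions in warehouse_gamma: 0

Total: 1 + 0 = 1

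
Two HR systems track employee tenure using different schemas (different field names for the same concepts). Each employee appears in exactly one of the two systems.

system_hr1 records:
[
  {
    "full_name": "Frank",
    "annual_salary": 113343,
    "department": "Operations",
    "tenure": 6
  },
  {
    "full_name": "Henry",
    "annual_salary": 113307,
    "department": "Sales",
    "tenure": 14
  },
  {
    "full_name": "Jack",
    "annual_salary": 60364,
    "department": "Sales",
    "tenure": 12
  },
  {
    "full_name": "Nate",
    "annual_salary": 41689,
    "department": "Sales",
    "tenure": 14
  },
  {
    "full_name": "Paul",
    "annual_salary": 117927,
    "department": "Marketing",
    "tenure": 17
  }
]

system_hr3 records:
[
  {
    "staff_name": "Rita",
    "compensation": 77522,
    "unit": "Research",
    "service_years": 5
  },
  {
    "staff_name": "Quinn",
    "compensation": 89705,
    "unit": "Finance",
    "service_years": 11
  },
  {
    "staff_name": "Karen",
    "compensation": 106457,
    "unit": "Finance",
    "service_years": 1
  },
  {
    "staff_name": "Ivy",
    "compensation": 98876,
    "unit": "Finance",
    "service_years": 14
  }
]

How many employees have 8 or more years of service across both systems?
6

Reconcile schemas: "tenure" (system_hr1) = "service_years" (system_hr3) = years of service

From system_hr1: 4 employees with >= 8 years
From system_hr3: 2 employees with >= 8 years

Total: 4 + 2 = 6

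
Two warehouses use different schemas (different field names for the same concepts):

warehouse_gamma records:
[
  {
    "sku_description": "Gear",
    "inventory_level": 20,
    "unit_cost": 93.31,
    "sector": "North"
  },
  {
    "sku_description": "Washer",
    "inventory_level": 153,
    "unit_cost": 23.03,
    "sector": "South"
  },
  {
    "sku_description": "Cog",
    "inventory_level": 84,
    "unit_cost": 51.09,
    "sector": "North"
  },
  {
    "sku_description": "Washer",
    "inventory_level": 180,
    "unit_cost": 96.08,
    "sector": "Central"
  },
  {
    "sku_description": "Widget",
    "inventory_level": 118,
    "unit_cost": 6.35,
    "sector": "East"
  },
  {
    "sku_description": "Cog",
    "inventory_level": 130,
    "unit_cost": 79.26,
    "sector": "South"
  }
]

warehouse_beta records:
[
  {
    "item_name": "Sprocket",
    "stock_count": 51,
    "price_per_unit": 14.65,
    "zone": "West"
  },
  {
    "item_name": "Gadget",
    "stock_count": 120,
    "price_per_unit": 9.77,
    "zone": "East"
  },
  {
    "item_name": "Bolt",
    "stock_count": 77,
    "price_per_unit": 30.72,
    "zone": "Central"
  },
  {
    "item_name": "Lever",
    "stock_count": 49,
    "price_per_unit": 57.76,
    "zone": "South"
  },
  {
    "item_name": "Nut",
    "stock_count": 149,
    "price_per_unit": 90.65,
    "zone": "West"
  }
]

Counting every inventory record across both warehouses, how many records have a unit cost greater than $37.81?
6

Schema mapping: "unit_cost" (warehouse_gamma) = "price_per_unit" (warehouse_beta) = unit cost

Records > $37.81 in warehouse_gamma: 4
Records > $37.81 in warehouse_beta: 2

Total count: 4 + 2 = 6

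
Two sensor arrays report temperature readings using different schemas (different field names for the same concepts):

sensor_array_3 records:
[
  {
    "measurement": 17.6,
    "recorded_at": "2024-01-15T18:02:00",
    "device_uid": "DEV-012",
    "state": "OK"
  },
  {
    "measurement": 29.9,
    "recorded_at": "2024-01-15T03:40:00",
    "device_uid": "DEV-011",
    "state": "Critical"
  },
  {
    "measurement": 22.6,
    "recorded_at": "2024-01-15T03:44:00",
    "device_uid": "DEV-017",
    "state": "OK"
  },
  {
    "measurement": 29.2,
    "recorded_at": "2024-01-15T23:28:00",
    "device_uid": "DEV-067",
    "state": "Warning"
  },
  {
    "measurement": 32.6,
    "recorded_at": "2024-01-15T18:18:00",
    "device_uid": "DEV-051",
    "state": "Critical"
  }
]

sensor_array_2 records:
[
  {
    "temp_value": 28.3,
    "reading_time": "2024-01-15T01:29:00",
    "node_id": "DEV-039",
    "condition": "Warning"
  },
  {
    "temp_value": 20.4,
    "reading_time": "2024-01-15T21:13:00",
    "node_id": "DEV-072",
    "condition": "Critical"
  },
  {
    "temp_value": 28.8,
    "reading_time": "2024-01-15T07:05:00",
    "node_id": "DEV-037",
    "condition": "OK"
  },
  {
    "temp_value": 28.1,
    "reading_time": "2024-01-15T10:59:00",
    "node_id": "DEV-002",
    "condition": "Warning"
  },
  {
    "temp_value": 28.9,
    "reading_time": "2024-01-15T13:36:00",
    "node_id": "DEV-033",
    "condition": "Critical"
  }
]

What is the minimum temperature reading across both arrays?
17.6

Schema mapping: "measurement" (sensor_array_3) = "temp_value" (sensor_array_2) = temperature reading

Minimum in sensor_array_3: 17.6
Minimum in sensor_array_2: 20.4

Overall minimum: min(17.6, 20.4) = 17.6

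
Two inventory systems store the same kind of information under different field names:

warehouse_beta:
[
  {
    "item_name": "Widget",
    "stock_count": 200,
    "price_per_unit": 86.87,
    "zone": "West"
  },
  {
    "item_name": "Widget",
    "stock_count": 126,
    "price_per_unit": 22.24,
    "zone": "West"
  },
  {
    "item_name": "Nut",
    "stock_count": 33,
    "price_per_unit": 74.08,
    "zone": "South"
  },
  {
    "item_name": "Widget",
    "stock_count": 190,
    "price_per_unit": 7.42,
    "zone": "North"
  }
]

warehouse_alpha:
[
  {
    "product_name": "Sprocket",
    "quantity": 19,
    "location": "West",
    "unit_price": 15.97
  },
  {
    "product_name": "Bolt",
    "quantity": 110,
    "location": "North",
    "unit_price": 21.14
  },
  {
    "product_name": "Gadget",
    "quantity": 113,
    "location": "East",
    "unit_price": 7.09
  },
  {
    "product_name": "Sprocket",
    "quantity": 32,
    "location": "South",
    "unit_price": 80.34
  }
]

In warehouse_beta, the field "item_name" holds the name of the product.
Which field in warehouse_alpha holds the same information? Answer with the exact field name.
product_name

In warehouse_beta, "item_name" holds the name of the product.
The fields in warehouse_alpha are: "product_name", "quantity", "location", "unit_price".
"product_name" is the match: the name refers to the same concept and its values are product-name strings (e.g. 'Bolt', 'Gadget').
The other fields ("quantity", "location", "unit_price") hold different kinds of data.

So "item_name" in warehouse_beta corresponds to "product_name" in warehouse_alpha.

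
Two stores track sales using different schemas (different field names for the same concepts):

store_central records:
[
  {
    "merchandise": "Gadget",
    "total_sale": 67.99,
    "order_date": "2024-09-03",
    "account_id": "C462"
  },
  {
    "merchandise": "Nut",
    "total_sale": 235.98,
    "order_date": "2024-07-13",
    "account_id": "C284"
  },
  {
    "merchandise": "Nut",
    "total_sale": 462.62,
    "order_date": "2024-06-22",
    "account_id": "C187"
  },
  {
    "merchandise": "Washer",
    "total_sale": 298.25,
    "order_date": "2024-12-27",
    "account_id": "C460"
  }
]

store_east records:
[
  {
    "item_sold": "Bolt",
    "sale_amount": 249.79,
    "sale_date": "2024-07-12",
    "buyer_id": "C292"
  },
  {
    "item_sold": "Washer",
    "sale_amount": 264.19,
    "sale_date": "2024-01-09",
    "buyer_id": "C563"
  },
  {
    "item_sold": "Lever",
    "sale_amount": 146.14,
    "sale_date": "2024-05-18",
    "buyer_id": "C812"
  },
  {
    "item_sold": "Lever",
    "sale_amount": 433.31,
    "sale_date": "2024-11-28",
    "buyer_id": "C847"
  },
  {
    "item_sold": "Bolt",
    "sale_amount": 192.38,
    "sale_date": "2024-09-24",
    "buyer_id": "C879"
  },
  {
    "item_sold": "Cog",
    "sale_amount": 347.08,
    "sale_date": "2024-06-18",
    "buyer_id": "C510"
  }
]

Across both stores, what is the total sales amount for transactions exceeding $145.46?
2629.74

Schema mapping: "total_sale" (store_central) = "sale_amount" (store_east) = sale amount

Sum of sales > $145.46 in store_central: 996.85
Sum of sales > $145.46 in store_east: 1632.89

Total: 996.85 + 1632.89 = 2629.74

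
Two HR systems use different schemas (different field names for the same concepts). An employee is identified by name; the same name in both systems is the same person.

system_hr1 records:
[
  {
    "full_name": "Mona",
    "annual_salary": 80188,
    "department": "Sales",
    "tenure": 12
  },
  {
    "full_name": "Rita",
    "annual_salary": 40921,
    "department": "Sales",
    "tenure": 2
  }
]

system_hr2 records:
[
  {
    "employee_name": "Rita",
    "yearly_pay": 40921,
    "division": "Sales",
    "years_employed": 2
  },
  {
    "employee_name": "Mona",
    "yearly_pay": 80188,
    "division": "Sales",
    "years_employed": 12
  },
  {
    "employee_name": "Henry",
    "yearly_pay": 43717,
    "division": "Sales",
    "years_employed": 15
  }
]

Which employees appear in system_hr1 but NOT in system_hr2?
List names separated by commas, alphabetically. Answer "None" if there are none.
None

Schema mapping: "full_name" (system_hr1) = "employee_name" (system_hr2) = employee name

Names in system_hr1: ['Mona', 'Rita']
Names in system_hr2: ['Henry', 'Mona', 'Rita']

In system_hr1 but not system_hr2: None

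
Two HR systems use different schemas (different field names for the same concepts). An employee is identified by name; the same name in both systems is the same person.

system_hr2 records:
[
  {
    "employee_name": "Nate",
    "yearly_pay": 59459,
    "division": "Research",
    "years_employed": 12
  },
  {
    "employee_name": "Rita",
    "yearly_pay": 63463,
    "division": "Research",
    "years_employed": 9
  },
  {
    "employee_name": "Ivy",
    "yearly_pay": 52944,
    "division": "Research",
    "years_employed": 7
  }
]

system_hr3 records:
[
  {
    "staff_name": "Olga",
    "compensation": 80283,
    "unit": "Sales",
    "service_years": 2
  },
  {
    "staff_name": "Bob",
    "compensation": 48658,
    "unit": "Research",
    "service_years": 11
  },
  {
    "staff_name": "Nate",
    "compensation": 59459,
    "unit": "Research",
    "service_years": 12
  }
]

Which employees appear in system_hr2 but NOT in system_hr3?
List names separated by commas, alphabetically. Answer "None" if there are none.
Ivy, Rita

Schema mapping: "employee_name" (system_hr2) = "staff_name" (system_hr3) = employee name

Names in system_hr2: ['Ivy', 'Nate', 'Rita']
Names in system_hr3: ['Bob', 'Nate', 'Olga']

In system_hr2 but not system_hr3: ['Ivy', 'Rita']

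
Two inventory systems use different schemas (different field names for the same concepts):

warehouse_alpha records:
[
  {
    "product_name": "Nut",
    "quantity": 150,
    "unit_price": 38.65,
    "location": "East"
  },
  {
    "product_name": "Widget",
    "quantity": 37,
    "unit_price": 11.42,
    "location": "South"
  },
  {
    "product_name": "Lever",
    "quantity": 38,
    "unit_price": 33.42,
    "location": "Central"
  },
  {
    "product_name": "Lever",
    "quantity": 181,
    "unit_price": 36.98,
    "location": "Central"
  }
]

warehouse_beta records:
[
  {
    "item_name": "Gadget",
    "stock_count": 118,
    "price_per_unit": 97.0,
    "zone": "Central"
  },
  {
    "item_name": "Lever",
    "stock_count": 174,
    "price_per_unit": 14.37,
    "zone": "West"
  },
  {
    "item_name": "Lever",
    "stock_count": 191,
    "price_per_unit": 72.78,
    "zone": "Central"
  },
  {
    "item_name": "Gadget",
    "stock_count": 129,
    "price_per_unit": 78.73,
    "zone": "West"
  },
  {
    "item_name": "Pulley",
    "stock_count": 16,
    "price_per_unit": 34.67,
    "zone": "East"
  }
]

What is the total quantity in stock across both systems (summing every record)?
1034

To reconcile these schemas, identify the field holding the quantity in stock in each system:
1. In warehouse_alpha it is "quantity"
2. In warehouse_beta it is "stock_count"

From warehouse_alpha: 150 + 37 + 38 + 181 = 406
From warehouse_beta: 118 + 174 + 191 + 129 + 16 = 628

Total: 406 + 628 = 1034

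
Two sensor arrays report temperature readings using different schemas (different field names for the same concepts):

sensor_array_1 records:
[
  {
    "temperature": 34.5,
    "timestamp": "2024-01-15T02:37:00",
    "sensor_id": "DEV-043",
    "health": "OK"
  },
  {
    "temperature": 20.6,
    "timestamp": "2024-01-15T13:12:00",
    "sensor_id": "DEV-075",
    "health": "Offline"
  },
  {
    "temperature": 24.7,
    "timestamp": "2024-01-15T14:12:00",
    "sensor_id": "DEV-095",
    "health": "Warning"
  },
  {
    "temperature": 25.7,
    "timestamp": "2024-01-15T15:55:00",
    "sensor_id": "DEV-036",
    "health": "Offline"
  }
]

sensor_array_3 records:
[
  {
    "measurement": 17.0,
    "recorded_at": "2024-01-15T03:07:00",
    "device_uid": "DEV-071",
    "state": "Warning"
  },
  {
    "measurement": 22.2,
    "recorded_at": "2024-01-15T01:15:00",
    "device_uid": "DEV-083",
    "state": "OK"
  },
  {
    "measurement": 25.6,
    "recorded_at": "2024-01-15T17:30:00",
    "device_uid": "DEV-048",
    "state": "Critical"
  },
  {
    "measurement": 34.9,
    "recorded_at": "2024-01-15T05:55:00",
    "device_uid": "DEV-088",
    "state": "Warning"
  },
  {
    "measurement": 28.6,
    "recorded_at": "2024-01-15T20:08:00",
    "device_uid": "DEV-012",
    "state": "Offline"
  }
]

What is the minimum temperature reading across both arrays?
17.0

Schema mapping: "temperature" (sensor_array_1) = "measurement" (sensor_array_3) = temperature reading

Minimum in sensor_array_1: 20.6
Minimum in sensor_array_3: 17.0

Overall minimum: min(20.6, 17.0) = 17.0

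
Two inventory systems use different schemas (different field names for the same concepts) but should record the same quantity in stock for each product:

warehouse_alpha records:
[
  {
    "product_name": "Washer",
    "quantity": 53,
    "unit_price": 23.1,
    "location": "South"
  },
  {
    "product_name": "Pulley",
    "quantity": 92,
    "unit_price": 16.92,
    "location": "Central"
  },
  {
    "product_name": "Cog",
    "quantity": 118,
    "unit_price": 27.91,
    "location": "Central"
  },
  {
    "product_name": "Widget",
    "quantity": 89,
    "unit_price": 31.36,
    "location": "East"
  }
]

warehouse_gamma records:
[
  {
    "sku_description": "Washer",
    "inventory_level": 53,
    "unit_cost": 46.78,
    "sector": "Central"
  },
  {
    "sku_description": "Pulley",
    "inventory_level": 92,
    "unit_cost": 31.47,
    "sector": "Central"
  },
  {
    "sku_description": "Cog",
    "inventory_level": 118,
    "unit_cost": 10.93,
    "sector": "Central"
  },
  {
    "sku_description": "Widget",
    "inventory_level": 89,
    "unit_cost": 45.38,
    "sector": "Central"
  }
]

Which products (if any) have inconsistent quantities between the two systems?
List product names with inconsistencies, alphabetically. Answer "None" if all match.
None

Schema mappings:
- "product_name" (warehouse_alpha) = "sku_description" (warehouse_gamma) = product name
- "quantity" (warehouse_alpha) = "inventory_level" (warehouse_gamma) = quantity

Comparison:
  Washer: 53 vs 53 - MATCH
  Pulley: 92 vs 92 - MATCH
  Cog: 118 vs 118 - MATCH
  Widget: 89 vs 89 - MATCH

Products with inconsistencies: None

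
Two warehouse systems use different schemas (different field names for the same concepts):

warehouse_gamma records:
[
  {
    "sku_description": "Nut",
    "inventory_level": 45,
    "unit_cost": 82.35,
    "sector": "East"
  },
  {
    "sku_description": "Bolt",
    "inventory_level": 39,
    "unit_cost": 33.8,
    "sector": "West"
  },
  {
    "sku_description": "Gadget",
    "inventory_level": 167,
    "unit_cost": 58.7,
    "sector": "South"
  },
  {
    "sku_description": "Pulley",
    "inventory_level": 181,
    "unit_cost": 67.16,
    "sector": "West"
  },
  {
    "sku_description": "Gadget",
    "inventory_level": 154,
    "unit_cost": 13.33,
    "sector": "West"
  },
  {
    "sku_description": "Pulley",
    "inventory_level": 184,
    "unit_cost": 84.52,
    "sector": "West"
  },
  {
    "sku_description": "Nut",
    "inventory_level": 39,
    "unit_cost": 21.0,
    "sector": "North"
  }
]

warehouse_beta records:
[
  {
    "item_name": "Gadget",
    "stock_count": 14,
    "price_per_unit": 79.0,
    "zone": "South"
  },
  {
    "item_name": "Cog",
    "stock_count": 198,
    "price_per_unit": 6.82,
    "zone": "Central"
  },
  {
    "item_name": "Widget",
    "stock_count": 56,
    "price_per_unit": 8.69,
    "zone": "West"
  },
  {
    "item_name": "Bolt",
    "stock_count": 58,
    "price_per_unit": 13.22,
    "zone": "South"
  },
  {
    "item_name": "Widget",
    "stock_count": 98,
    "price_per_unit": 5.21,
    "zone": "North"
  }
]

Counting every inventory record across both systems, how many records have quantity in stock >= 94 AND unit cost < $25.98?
3

Schema mappings:
- "inventory_level" (warehouse_gamma) = "stock_count" (warehouse_beta) = quantity
- "unit_cost" (warehouse_gamma) = "price_per_unit" (warehouse_beta) = unit cost

Records meeting both conditions in warehouse_gamma: 1
Records meeting both conditions in warehouse_beta: 2

Total: 1 + 2 = 3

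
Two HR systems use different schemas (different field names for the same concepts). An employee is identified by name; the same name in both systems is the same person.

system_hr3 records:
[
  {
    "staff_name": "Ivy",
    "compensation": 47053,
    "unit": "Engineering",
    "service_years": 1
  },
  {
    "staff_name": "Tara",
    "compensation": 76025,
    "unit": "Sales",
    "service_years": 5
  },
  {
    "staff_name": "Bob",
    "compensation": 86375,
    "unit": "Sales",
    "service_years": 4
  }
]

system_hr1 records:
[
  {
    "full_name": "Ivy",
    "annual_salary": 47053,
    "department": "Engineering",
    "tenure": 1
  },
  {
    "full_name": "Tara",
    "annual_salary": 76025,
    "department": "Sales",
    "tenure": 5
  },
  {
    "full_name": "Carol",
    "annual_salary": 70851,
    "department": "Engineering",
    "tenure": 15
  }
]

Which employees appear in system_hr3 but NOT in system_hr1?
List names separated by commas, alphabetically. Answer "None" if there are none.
Bob

Schema mapping: "staff_name" (system_hr3) = "full_name" (system_hr1) = employee name

Names in system_hr3: ['Bob', 'Ivy', 'Tara']
Names in system_hr1: ['Carol', 'Ivy', 'Tara']

In system_hr3 but not system_hr1: ['Bob']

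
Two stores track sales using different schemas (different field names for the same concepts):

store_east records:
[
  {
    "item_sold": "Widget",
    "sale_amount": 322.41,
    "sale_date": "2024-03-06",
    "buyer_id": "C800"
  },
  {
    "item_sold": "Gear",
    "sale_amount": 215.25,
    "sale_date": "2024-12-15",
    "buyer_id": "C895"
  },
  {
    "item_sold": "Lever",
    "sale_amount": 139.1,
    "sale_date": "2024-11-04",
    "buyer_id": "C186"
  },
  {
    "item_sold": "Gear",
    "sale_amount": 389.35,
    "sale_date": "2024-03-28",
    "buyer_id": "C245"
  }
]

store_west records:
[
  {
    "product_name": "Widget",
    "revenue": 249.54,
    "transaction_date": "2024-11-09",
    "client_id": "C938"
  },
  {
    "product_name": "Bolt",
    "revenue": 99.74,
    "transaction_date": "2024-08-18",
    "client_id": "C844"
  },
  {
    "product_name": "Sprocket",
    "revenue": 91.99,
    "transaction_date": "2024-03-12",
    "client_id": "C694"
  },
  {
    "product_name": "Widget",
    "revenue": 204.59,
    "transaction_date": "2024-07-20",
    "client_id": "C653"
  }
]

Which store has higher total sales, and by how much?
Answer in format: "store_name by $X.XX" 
store_east by $420.25

Schema mapping: "sale_amount" (store_east) = "revenue" (store_west) = sale amount

Total for store_east: 1066.11
Total for store_west: 645.86

Difference: |1066.11 - 645.86| = 420.25
store_east has higher sales by $420.25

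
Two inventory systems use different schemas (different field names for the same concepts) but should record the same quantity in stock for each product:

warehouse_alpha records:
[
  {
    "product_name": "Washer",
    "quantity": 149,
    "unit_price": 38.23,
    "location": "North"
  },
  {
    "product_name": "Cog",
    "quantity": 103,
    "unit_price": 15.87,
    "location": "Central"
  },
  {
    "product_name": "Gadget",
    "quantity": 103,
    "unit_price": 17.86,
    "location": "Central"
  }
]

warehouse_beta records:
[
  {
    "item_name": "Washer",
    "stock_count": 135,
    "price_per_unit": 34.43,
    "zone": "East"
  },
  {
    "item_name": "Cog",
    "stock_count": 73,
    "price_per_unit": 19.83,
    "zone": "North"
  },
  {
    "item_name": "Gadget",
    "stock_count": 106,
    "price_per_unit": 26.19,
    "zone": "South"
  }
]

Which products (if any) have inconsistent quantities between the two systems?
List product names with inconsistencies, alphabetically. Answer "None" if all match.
Cog, Gadget, Washer

Schema mappings:
- "product_name" (warehouse_alpha) = "item_name" (warehouse_beta) = product name
- "quantity" (warehouse_alpha) = "stock_count" (warehouse_beta) = quantity

Comparison:
  Washer: 149 vs 135 - MISMATCH
  Cog: 103 vs 73 - MISMATCH
  Gadget: 103 vs 106 - MISMATCH

Products with inconsistencies: Cog, Gadget, Washer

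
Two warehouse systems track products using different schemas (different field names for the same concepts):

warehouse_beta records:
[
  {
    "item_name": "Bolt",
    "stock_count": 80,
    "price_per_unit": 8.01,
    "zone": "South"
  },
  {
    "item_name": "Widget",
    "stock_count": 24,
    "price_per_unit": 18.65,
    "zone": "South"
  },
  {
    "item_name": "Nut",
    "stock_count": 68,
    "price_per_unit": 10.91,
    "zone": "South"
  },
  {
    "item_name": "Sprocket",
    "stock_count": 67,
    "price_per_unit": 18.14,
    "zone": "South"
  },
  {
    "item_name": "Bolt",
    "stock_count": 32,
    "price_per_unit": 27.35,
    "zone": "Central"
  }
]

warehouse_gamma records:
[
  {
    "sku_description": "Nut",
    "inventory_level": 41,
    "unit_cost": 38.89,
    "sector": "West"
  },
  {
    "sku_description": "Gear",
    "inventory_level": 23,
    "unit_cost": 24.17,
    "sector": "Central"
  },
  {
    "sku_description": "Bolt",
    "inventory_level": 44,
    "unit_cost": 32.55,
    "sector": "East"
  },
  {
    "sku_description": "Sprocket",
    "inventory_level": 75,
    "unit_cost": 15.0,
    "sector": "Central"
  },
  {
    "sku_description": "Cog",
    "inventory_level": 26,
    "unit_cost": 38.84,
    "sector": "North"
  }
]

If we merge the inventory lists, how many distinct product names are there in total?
6

Schema mapping: "item_name" (warehouse_beta) = "sku_description" (warehouse_gamma) = product name

Products in warehouse_beta: ['Bolt', 'Nut', 'Sprocket', 'Widget']
Products in warehouse_gamma: ['Bolt', 'Cog', 'Gear', 'Nut', 'Sprocket']

Union (unique products): ['Bolt', 'Cog', 'Gear', 'Nut', 'Sprocket', 'Widget']
Count: 6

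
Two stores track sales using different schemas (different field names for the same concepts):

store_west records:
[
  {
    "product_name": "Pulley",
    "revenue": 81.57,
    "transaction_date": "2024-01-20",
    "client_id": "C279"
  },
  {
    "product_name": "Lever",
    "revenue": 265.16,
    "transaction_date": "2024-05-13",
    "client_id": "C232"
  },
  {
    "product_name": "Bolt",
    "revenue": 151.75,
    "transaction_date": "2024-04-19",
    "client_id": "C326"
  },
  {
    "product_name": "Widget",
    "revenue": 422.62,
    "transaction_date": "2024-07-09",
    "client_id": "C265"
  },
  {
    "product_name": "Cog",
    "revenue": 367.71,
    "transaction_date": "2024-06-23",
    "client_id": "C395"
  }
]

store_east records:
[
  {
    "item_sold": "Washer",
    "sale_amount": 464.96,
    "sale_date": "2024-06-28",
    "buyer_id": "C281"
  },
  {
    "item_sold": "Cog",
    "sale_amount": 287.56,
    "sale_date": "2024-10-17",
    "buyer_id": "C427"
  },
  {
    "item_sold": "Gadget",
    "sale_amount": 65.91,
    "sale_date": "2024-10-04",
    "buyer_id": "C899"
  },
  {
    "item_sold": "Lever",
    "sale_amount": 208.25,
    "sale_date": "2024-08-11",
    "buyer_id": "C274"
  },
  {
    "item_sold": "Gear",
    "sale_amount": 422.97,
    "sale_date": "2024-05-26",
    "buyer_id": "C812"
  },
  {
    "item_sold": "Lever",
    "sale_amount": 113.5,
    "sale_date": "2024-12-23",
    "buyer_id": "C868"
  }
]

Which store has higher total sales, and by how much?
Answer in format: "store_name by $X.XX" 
store_east by $274.34

Schema mapping: "revenue" (store_west) = "sale_amount" (store_east) = sale amount

Total for store_west: 1288.81
Total for store_east: 1563.15

Difference: |1288.81 - 1563.15| = 274.34
store_east has higher sales by $274.34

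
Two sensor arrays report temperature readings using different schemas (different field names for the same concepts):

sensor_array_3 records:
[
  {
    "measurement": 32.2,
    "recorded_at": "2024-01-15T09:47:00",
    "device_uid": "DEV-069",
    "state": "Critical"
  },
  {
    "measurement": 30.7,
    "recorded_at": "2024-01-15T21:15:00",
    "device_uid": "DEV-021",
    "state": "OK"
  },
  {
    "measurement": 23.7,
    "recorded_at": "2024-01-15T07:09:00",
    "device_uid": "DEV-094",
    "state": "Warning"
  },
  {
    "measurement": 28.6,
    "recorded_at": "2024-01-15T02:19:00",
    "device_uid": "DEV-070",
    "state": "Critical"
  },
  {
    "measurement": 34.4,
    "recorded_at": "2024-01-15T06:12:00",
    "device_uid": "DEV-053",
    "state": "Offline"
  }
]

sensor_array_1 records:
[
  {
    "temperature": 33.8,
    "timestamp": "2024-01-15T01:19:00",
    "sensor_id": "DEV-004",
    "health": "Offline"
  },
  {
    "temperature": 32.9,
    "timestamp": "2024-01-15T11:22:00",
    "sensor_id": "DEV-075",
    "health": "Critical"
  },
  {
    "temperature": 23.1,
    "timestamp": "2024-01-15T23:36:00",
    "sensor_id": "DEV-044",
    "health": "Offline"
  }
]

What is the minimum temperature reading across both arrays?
23.1

Schema mapping: "measurement" (sensor_array_3) = "temperature" (sensor_array_1) = temperature reading

Minimum in sensor_array_3: 23.7
Minimum in sensor_array_1: 23.1

Overall minimum: min(23.7, 23.1) = 23.1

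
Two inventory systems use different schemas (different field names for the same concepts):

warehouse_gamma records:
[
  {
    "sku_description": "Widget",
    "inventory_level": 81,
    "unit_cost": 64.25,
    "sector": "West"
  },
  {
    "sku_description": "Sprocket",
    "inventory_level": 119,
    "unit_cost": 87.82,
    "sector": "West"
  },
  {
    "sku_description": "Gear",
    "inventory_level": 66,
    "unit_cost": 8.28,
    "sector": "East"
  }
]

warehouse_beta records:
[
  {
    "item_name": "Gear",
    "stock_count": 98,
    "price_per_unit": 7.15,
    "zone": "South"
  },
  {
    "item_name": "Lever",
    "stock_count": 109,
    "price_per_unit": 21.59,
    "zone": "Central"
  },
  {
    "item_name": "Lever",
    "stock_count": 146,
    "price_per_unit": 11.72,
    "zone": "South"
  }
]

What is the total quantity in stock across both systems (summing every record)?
619

To reconcile these schemas, identify the field holding the quantity in stock in each system:
1. In warehouse_gamma it is "inventory_level"
2. In warehouse_beta it is "stock_count"

From warehouse_gamma: 81 + 119 + 66 = 266
From warehouse_beta: 98 + 109 + 146 = 353

Total: 266 + 353 = 619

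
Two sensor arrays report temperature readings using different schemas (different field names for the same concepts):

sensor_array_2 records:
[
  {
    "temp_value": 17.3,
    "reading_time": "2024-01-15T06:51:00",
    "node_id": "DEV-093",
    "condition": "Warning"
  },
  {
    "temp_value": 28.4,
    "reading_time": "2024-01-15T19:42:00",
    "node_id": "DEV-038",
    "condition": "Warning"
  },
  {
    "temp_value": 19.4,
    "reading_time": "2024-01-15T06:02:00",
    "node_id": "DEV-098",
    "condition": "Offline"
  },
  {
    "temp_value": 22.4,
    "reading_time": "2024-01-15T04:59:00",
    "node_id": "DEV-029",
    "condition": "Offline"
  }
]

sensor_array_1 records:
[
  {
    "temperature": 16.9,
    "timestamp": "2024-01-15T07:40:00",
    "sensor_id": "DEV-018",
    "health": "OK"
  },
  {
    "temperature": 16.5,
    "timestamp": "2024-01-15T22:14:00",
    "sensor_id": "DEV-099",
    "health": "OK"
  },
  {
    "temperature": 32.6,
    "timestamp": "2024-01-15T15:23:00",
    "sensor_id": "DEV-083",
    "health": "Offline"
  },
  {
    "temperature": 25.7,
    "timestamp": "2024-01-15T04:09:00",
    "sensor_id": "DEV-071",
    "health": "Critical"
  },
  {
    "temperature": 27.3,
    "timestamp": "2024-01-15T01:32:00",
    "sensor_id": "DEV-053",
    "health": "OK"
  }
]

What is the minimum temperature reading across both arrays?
16.5

Schema mapping: "temp_value" (sensor_array_2) = "temperature" (sensor_array_1) = temperature reading

Minimum in sensor_array_2: 17.3
Minimum in sensor_array_1: 16.5

Overall minimum: min(17.3, 16.5) = 16.5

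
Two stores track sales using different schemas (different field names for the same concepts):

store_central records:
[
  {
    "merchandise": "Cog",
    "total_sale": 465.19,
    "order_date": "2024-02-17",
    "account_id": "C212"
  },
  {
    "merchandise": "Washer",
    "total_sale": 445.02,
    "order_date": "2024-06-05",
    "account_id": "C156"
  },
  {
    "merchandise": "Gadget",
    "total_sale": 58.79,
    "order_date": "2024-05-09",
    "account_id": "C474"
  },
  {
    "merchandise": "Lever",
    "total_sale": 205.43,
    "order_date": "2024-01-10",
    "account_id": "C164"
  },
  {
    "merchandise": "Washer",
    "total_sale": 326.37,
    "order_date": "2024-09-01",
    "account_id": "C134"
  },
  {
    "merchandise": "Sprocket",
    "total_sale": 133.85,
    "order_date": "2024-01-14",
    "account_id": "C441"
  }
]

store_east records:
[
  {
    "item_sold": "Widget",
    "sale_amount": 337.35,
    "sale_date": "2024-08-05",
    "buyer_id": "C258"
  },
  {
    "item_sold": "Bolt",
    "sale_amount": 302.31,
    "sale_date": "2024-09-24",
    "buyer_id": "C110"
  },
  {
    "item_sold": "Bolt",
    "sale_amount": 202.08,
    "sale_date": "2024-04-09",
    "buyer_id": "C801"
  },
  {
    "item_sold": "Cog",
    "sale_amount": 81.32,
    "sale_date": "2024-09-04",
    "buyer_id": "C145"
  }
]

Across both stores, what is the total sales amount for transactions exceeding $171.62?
2283.75

Schema mapping: "total_sale" (store_central) = "sale_amount" (store_east) = sale amount

Sum of sales > $171.62 in store_central: 1442.01
Sum of sales > $171.62 in store_east: 841.74

Total: 1442.01 + 841.74 = 2283.75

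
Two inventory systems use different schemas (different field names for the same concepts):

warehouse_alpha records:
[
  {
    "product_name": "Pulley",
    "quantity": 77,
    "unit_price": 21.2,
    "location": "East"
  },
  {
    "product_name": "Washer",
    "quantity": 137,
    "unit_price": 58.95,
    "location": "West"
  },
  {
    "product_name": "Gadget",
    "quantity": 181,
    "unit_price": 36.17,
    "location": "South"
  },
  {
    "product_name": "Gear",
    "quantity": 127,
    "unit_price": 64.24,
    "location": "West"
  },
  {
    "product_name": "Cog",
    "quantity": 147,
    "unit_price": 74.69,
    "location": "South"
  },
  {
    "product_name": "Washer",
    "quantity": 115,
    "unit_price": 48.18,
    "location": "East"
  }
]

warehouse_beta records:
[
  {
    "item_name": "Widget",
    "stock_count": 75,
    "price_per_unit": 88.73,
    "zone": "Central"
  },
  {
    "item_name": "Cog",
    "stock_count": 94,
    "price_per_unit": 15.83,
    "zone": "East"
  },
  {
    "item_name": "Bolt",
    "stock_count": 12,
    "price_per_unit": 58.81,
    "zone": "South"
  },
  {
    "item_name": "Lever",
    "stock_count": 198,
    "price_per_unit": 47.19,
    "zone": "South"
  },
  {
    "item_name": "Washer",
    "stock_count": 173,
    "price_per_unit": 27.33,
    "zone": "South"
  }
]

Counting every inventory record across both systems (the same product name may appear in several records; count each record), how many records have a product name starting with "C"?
2

Schema mapping: "product_name" (warehouse_alpha) = "item_name" (warehouse_beta) = product name

Records with product name starting with "C" in warehouse_alpha: 1
Records with product name starting with "C" in warehouse_beta: 1

Total: 1 + 1 = 2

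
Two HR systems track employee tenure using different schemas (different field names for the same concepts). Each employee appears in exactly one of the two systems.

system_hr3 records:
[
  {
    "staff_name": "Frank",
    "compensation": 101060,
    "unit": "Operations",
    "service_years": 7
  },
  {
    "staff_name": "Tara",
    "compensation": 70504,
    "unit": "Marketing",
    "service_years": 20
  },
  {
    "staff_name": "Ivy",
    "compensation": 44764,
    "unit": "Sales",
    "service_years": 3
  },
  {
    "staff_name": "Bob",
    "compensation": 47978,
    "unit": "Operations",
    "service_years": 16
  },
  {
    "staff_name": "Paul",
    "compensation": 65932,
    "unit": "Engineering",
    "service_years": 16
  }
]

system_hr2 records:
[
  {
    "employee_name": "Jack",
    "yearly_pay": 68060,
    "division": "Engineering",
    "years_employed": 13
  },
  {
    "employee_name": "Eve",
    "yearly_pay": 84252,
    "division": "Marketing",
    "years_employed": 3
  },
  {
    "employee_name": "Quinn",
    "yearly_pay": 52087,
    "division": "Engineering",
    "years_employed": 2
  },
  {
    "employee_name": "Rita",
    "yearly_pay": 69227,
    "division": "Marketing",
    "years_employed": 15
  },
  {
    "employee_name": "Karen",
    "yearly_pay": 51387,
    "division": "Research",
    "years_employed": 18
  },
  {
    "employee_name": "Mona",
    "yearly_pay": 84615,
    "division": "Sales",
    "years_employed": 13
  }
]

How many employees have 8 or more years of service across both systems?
7

Reconcile schemas: "service_years" (system_hr3) = "years_employed" (system_hr2) = years of service

From system_hr3: 3 employees with >= 8 years
From system_hr2: 4 employees with >= 8 years

Total: 3 + 4 = 7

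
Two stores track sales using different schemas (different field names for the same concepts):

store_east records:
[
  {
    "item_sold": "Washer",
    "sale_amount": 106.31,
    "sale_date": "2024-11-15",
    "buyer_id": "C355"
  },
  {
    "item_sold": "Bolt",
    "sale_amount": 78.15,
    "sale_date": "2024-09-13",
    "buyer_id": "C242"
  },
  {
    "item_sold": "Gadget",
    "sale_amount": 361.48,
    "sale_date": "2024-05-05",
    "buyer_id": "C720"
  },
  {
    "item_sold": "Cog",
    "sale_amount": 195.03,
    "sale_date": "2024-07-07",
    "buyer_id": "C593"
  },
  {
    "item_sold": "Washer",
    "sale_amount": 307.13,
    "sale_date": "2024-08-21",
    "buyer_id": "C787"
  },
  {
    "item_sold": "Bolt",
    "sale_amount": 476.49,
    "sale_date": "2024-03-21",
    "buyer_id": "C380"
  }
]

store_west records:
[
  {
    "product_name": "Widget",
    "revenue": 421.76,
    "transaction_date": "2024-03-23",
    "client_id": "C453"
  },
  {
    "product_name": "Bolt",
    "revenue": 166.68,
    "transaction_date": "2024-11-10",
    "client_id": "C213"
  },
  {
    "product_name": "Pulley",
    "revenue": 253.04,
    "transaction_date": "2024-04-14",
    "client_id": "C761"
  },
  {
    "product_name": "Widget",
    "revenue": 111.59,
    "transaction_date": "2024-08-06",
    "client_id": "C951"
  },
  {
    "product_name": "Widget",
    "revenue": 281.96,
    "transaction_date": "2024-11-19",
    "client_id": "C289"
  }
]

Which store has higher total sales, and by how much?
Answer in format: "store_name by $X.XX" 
store_east by $289.56

Schema mapping: "sale_amount" (store_east) = "revenue" (store_west) = sale amount

Total for store_east: 1524.59
Total for store_west: 1235.03

Difference: |1524.59 - 1235.03| = 289.56
store_east has higher sales by $289.56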